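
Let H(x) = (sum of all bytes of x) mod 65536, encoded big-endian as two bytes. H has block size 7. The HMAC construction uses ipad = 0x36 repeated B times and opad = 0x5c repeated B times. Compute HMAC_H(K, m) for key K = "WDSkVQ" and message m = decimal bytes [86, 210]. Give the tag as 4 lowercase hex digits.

0199

Key "WDSkVQ" = 57 44 53 6b 56 51 is 6 bytes ≤ B = 7; zero-pad to 7 bytes: K' = 57 44 53 6b 56 51 00.
K' ⊕ ipad = 61 72 65 5d 60 67 36.  K' ⊕ opad = 0b 18 0f 37 0a 0d 5c.
Inner input = (K'⊕ipad) ∥ m = 61 72 65 5d 60 67 36 ∥ 56 d2.
Inner hash: sum = 97+114+101+93+96+103+54+86+210 = 954 → 03 ba.
Outer input = (K'⊕opad) ∥ inner = 0b 18 0f 37 0a 0d 5c ∥ 03 ba.
Outer hash (tag): sum = 11+24+15+55+10+13+92+3+186 = 409 → 01 99.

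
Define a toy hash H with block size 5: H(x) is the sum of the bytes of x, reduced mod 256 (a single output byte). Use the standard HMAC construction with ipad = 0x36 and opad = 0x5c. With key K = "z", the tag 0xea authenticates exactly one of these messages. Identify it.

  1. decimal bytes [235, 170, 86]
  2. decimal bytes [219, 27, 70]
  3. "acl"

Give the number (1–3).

3

Key "z" = 7a is 1 byte ≤ B = 5; zero-pad to 5 bytes: K' = 7a 00 00 00 00.
K' ⊕ ipad = 4c 36 36 36 36; K' ⊕ opad = 26 5c 5c 5c 5c.
m1: inner = H(4c 36 36 36 36 eb aa 56) = 0f; tag = H(26 5c 5c 5c 5c 0f) = a5
m2: inner = H(4c 36 36 36 36 db 1b 46) = 60; tag = H(26 5c 5c 5c 5c 60) = f6
m3: inner = H(4c 36 36 36 36 61 63 6c) = 54; tag = H(26 5c 5c 5c 5c 54) = ea ← matches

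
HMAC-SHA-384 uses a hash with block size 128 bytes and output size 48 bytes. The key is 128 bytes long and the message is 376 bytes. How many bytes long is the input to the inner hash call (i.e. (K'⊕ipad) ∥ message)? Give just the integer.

Key is 128 ≤ 128 bytes, zero-padded: |K'| = 128.
Inner input = (K'⊕ipad) ∥ m → 128 + 376 = 504 bytes.

504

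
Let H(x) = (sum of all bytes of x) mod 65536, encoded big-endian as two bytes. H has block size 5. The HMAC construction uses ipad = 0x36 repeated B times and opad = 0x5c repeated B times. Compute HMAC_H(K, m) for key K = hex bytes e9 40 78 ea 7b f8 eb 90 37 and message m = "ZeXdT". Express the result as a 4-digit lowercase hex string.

0286

Key hex bytes e9 40 78 ea 7b f8 eb 90 37 is 9 bytes > B = 5, so hash it first: H(key) = 05 b0, then zero-pad to 5 bytes: K' = 05 b0 00 00 00.
K' ⊕ ipad = 33 86 36 36 36.  K' ⊕ opad = 59 ec 5c 5c 5c.
Inner input = (K'⊕ipad) ∥ m = 33 86 36 36 36 ∥ 5a 65 58 64 54.
Inner hash: sum = 51+134+54+54+54+90+101+88+100+84 = 810 → 03 2a.
Outer input = (K'⊕opad) ∥ inner = 59 ec 5c 5c 5c ∥ 03 2a.
Outer hash (tag): sum = 89+236+92+92+92+3+42 = 646 → 02 86.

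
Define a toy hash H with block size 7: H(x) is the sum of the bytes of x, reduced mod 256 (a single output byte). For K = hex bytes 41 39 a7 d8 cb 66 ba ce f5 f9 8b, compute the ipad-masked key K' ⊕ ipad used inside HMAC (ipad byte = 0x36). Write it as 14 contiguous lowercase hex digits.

1d363636363636

Key hex bytes 41 39 a7 d8 cb 66 ba ce f5 f9 8b is 11 bytes > B = 7, so hash it first: H(key) = 2b, then zero-pad to 7 bytes: K' = 2b 00 00 00 00 00 00.
XOR each byte with 0x36: 2b⊕36=1d, 00⊕36=36, 00⊕36=36, 00⊕36=36, 00⊕36=36, 00⊕36=36, 00⊕36=36.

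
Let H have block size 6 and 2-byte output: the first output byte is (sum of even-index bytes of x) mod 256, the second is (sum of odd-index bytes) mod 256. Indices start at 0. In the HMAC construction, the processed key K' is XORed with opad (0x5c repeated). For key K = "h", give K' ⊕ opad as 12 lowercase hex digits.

Key "h" = 68 is 1 byte ≤ B = 6; zero-pad to 6 bytes: K' = 68 00 00 00 00 00.
XOR each byte with 0x5c: 68⊕5c=34, 00⊕5c=5c, 00⊕5c=5c, 00⊕5c=5c, 00⊕5c=5c, 00⊕5c=5c.

345c5c5c5c5c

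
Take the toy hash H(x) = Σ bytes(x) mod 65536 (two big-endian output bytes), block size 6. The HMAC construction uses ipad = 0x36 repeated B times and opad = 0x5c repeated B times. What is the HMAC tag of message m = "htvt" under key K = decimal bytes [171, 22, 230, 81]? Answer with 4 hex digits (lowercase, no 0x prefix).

Key decimal bytes [171, 22, 230, 81] = ab 16 e6 51 is 4 bytes ≤ B = 6; zero-pad to 6 bytes: K' = ab 16 e6 51 00 00.
K' ⊕ ipad = 9d 20 d0 67 36 36.  K' ⊕ opad = f7 4a ba 0d 5c 5c.
Inner input = (K'⊕ipad) ∥ m = 9d 20 d0 67 36 36 ∥ 68 74 76 74.
Inner hash: sum = 157+32+208+103+54+54+104+116+118+116 = 1062 → 04 26.
Outer input = (K'⊕opad) ∥ inner = f7 4a ba 0d 5c 5c ∥ 04 26.
Outer hash (tag): sum = 247+74+186+13+92+92+4+38 = 746 → 02 ea.

02ea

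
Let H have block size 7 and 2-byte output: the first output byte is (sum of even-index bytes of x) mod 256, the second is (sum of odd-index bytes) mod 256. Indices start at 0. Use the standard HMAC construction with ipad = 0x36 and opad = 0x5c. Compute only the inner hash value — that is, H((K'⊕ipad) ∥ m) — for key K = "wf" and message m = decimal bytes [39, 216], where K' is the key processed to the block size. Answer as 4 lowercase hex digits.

Key "wf" = 77 66 is 2 bytes ≤ B = 7; zero-pad to 7 bytes: K' = 77 66 00 00 00 00 00.
K' ⊕ ipad = 41 50 36 36 36 36 36.
Inner input = 41 50 36 36 36 36 36 ∥ 27 d8.
Inner hash: even-index sum = 443 mod 256 = 187; odd-index sum = 227 mod 256 = 227 → bb e3.

bbe3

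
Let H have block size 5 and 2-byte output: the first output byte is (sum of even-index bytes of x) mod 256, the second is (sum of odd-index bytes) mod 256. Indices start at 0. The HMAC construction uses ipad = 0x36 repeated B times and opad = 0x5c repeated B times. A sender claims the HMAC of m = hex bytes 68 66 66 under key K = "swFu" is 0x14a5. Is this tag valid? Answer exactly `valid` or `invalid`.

invalid

Key "swFu" = 73 77 46 75 is 4 bytes ≤ B = 5; zero-pad to 5 bytes: K' = 73 77 46 75 00.
K' ⊕ ipad = 45 41 70 43 36; K' ⊕ opad = 2f 2b 1a 29 5c.
Inner hash: even-index sum = 337 mod 256 = 81; odd-index sum = 338 mod 256 = 82 → 51 52.
Outer hash (recomputed tag): even-index sum = 247 mod 256 = 247; odd-index sum = 165 mod 256 = 165 → f7 a5.
Recomputed tag = f7a5; claimed = 14a5 → mismatch.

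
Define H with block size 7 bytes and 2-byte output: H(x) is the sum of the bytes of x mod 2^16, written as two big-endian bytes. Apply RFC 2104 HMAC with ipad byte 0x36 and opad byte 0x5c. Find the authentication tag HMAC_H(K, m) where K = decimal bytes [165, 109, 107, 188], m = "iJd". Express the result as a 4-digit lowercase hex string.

Key decimal bytes [165, 109, 107, 188] = a5 6d 6b bc is 4 bytes ≤ B = 7; zero-pad to 7 bytes: K' = a5 6d 6b bc 00 00 00.
K' ⊕ ipad = 93 5b 5d 8a 36 36 36.  K' ⊕ opad = f9 31 37 e0 5c 5c 5c.
Inner input = (K'⊕ipad) ∥ m = 93 5b 5d 8a 36 36 36 ∥ 69 4a 64.
Inner hash: sum = 147+91+93+138+54+54+54+105+74+100 = 910 → 03 8e.
Outer input = (K'⊕opad) ∥ inner = f9 31 37 e0 5c 5c 5c ∥ 03 8e.
Outer hash (tag): sum = 249+49+55+224+92+92+92+3+142 = 998 → 03 e6.

03e6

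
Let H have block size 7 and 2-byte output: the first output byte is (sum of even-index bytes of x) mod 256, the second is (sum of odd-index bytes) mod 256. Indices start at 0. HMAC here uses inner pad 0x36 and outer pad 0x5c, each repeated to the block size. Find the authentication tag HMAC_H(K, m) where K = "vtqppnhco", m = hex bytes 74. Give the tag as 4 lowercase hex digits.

e95b

Key "vtqppnhco" = 76 74 71 70 70 6e 68 63 6f is 9 bytes > B = 7, so hash it first: H(key) = 2e b5, then zero-pad to 7 bytes: K' = 2e b5 00 00 00 00 00.
K' ⊕ ipad = 18 83 36 36 36 36 36.  K' ⊕ opad = 72 e9 5c 5c 5c 5c 5c.
Inner input = (K'⊕ipad) ∥ m = 18 83 36 36 36 36 36 ∥ 74.
Inner hash: even-index sum = 186 mod 256 = 186; odd-index sum = 355 mod 256 = 99 → ba 63.
Outer input = (K'⊕opad) ∥ inner = 72 e9 5c 5c 5c 5c 5c ∥ ba 63.
Outer hash (tag): even-index sum = 489 mod 256 = 233; odd-index sum = 603 mod 256 = 91 → e9 5b.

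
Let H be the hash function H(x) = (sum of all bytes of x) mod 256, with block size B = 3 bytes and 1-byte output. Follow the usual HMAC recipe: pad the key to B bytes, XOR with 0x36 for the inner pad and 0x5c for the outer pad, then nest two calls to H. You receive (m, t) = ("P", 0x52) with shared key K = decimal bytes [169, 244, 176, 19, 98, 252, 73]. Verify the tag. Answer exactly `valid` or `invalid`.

invalid

Key decimal bytes [169, 244, 176, 19, 98, 252, 73] = a9 f4 b0 13 62 fc 49 is 7 bytes > B = 3, so hash it first: H(key) = 07, then zero-pad to 3 bytes: K' = 07 00 00.
K' ⊕ ipad = 31 36 36; K' ⊕ opad = 5b 5c 5c.
Inner hash: sum = 49+54+54+80 = 237 → ed.
Outer hash (recomputed tag): sum = 91+92+92+237 = 512; mod 256 = 0 → 00.
Recomputed tag = 00; claimed = 52 → mismatch.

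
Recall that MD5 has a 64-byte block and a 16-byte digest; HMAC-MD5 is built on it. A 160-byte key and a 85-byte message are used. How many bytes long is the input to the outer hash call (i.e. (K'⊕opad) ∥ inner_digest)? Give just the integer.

80

Key is 160 > 64 bytes, so it is hashed to 16 bytes then zero-padded to 64: |K'| = 64.
Outer input = (K'⊕opad) ∥ H(inner) → 64 + 16 = 80 bytes.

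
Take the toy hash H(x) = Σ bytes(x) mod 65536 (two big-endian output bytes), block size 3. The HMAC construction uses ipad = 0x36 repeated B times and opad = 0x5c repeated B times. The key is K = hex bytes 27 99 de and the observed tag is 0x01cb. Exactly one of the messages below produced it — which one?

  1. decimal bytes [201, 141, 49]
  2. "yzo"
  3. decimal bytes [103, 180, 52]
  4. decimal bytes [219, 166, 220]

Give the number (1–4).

4

Key hex bytes 27 99 de is exactly B = 3 bytes: K' = 27 99 de.
K' ⊕ ipad = 11 af e8; K' ⊕ opad = 7b c5 82.
m1: inner = H(11 af e8 c9 8d 31) = 03 2f; tag = H(7b c5 82 03 2f) = 01f4
m2: inner = H(11 af e8 79 7a 6f) = 03 0a; tag = H(7b c5 82 03 0a) = 01cf
m3: inner = H(11 af e8 67 b4 34) = 02 f7; tag = H(7b c5 82 02 f7) = 02bb
m4: inner = H(11 af e8 db a6 dc) = 04 05; tag = H(7b c5 82 04 05) = 01cb ← matches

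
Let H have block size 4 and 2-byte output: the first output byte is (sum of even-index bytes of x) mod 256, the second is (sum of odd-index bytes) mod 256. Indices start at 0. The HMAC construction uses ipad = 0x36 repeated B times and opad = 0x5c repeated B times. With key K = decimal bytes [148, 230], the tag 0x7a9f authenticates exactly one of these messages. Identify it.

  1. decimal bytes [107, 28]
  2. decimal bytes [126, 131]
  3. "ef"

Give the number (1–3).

Key decimal bytes [148, 230] = 94 e6 is 2 bytes ≤ B = 4; zero-pad to 4 bytes: K' = 94 e6 00 00.
K' ⊕ ipad = a2 d0 36 36; K' ⊕ opad = c8 ba 5c 5c.
m1: inner = H(a2 d0 36 36 6b 1c) = 43 22; tag = H(c8 ba 5c 5c 43 22) = 6738
m2: inner = H(a2 d0 36 36 7e 83) = 56 89; tag = H(c8 ba 5c 5c 56 89) = 7a9f ← matches
m3: inner = H(a2 d0 36 36 65 66) = 3d 6c; tag = H(c8 ba 5c 5c 3d 6c) = 6182

2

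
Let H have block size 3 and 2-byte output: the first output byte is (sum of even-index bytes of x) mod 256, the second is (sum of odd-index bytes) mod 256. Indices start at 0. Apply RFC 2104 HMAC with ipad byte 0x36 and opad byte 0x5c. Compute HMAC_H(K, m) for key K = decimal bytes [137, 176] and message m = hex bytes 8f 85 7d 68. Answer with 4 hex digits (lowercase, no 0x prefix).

Key decimal bytes [137, 176] = 89 b0 is 2 bytes ≤ B = 3; zero-pad to 3 bytes: K' = 89 b0 00.
K' ⊕ ipad = bf 86 36.  K' ⊕ opad = d5 ec 5c.
Inner input = (K'⊕ipad) ∥ m = bf 86 36 ∥ 8f 85 7d 68.
Inner hash: even-index sum = 482 mod 256 = 226; odd-index sum = 402 mod 256 = 146 → e2 92.
Outer input = (K'⊕opad) ∥ inner = d5 ec 5c ∥ e2 92.
Outer hash (tag): even-index sum = 451 mod 256 = 195; odd-index sum = 462 mod 256 = 206 → c3 ce.

c3ce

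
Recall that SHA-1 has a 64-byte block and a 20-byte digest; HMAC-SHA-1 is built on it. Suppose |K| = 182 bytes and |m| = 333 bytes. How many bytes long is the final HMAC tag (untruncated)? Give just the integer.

20

The tag is one SHA-1 digest: 20 bytes.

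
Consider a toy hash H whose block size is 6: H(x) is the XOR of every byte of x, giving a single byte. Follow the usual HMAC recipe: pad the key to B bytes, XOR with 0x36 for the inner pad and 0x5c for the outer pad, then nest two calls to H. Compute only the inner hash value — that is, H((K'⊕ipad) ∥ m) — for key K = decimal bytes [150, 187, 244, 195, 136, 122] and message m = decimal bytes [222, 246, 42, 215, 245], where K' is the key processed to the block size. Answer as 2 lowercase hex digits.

c8

Key decimal bytes [150, 187, 244, 195, 136, 122] = 96 bb f4 c3 88 7a is exactly B = 6 bytes: K' = 96 bb f4 c3 88 7a.
K' ⊕ ipad = a0 8d c2 f5 be 4c.
Inner input = a0 8d c2 f5 be 4c ∥ de f6 2a d7 f5.
Inner hash: XOR a0⊕8d⊕c2⊕f5⊕be⊕4c⊕de⊕f6⊕2a⊕d7⊕f5 = c8.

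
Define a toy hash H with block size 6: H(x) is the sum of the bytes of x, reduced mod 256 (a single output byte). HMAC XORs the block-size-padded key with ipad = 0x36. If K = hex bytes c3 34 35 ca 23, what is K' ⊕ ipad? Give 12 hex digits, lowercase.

f50203fc1536

Key hex bytes c3 34 35 ca 23 is 5 bytes ≤ B = 6; zero-pad to 6 bytes: K' = c3 34 35 ca 23 00.
XOR each byte with 0x36: c3⊕36=f5, 34⊕36=02, 35⊕36=03, ca⊕36=fc, 23⊕36=15, 00⊕36=36.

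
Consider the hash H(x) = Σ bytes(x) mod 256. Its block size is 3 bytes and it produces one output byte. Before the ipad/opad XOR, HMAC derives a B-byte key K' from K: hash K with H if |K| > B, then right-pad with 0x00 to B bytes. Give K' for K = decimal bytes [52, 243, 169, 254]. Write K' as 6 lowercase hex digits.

|K| = 4 > B = 3, so first hash the key.
H(K): sum = 52+243+169+254 = 718; mod 256 = 206 → ce.
Zero-pad H(K) = ce to 3 bytes: K' = ce 00 00.

ce0000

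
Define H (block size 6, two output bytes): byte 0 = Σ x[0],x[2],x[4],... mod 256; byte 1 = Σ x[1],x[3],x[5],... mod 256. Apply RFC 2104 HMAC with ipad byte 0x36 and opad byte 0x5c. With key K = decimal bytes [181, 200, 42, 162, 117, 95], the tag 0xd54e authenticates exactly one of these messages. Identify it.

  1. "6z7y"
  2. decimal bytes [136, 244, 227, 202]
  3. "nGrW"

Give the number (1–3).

2

Key decimal bytes [181, 200, 42, 162, 117, 95] = b5 c8 2a a2 75 5f is exactly B = 6 bytes: K' = b5 c8 2a a2 75 5f.
K' ⊕ ipad = 83 fe 1c 94 43 69; K' ⊕ opad = e9 94 76 fe 29 03.
m1: inner = H(83 fe 1c 94 43 69 36 7a 37 79) = 4f ee; tag = H(e9 94 76 fe 29 03 4f ee) = d783
m2: inner = H(83 fe 1c 94 43 69 88 f4 e3 ca) = 4d b9; tag = H(e9 94 76 fe 29 03 4d b9) = d54e ← matches
m3: inner = H(83 fe 1c 94 43 69 6e 47 72 57) = c2 99; tag = H(e9 94 76 fe 29 03 c2 99) = 4a2e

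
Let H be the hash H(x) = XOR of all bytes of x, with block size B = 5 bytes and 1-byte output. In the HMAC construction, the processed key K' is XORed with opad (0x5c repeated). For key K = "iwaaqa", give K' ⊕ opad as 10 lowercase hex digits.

525c5c5c5c

Key "iwaaqa" = 69 77 61 61 71 61 is 6 bytes > B = 5, so hash it first: H(key) = 0e, then zero-pad to 5 bytes: K' = 0e 00 00 00 00.
XOR each byte with 0x5c: 0e⊕5c=52, 00⊕5c=5c, 00⊕5c=5c, 00⊕5c=5c, 00⊕5c=5c.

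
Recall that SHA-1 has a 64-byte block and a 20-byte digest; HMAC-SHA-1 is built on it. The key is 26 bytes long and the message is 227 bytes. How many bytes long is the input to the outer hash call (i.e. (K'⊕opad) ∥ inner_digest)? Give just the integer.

Key is 26 ≤ 64 bytes, zero-padded: |K'| = 64.
Outer input = (K'⊕opad) ∥ H(inner) → 64 + 20 = 84 bytes.

84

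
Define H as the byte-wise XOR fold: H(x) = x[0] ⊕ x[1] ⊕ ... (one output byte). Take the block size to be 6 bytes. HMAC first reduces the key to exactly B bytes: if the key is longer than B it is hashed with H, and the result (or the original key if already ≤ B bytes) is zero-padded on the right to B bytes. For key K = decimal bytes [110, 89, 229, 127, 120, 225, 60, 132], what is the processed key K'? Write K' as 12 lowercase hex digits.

|K| = 8 > B = 6, so first hash the key.
H(K): XOR 6e⊕59⊕e5⊕7f⊕78⊕e1⊕3c⊕84 = 8c.
Zero-pad H(K) = 8c to 6 bytes: K' = 8c 00 00 00 00 00.

8c0000000000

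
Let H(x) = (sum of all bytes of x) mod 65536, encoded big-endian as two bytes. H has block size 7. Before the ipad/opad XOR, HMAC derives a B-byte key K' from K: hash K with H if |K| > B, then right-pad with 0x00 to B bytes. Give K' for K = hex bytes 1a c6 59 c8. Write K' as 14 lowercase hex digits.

Key hex bytes 1a c6 59 c8 is 4 bytes ≤ B = 7; zero-pad to 7 bytes: K' = 1a c6 59 c8 00 00 00.

1ac659c8000000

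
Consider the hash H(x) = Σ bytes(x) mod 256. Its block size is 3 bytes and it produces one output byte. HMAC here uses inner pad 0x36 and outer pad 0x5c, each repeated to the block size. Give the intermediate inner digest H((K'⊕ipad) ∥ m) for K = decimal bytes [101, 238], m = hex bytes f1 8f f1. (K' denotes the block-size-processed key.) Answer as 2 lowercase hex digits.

d2

Key decimal bytes [101, 238] = 65 ee is 2 bytes ≤ B = 3; zero-pad to 3 bytes: K' = 65 ee 00.
K' ⊕ ipad = 53 d8 36.
Inner input = 53 d8 36 ∥ f1 8f f1.
Inner hash: sum = 83+216+54+241+143+241 = 978; mod 256 = 210 → d2.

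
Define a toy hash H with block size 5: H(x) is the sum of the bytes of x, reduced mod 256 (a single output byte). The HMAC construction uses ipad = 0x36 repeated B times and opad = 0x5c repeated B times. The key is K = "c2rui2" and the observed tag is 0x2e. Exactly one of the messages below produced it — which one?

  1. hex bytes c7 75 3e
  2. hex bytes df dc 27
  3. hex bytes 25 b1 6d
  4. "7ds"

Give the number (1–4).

Key "c2rui2" = 63 32 72 75 69 32 is 6 bytes > B = 5, so hash it first: H(key) = 17, then zero-pad to 5 bytes: K' = 17 00 00 00 00.
K' ⊕ ipad = 21 36 36 36 36; K' ⊕ opad = 4b 5c 5c 5c 5c.
m1: inner = H(21 36 36 36 36 c7 75 3e) = 73; tag = H(4b 5c 5c 5c 5c 73) = 2e ← matches
m2: inner = H(21 36 36 36 36 df dc 27) = db; tag = H(4b 5c 5c 5c 5c db) = 96
m3: inner = H(21 36 36 36 36 25 b1 6d) = 3c; tag = H(4b 5c 5c 5c 5c 3c) = f7
m4: inner = H(21 36 36 36 36 37 64 73) = 07; tag = H(4b 5c 5c 5c 5c 07) = c2

1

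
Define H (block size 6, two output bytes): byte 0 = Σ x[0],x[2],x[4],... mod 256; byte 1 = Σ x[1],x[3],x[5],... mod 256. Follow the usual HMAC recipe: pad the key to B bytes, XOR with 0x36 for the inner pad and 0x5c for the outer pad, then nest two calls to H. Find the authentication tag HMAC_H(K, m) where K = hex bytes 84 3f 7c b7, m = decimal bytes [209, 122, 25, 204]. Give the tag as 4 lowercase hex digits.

70b0

Key hex bytes 84 3f 7c b7 is 4 bytes ≤ B = 6; zero-pad to 6 bytes: K' = 84 3f 7c b7 00 00.
K' ⊕ ipad = b2 09 4a 81 36 36.  K' ⊕ opad = d8 63 20 eb 5c 5c.
Inner input = (K'⊕ipad) ∥ m = b2 09 4a 81 36 36 ∥ d1 7a 19 cc.
Inner hash: even-index sum = 540 mod 256 = 28; odd-index sum = 518 mod 256 = 6 → 1c 06.
Outer input = (K'⊕opad) ∥ inner = d8 63 20 eb 5c 5c ∥ 1c 06.
Outer hash (tag): even-index sum = 368 mod 256 = 112; odd-index sum = 432 mod 256 = 176 → 70 b0.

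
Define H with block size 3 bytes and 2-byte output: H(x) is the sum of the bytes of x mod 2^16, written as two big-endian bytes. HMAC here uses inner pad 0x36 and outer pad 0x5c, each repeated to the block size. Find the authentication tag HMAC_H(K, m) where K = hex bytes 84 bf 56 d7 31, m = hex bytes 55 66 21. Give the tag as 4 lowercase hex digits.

Key hex bytes 84 bf 56 d7 31 is 5 bytes > B = 3, so hash it first: H(key) = 02 a1, then zero-pad to 3 bytes: K' = 02 a1 00.
K' ⊕ ipad = 34 97 36.  K' ⊕ opad = 5e fd 5c.
Inner input = (K'⊕ipad) ∥ m = 34 97 36 ∥ 55 66 21.
Inner hash: sum = 52+151+54+85+102+33 = 477 → 01 dd.
Outer input = (K'⊕opad) ∥ inner = 5e fd 5c ∥ 01 dd.
Outer hash (tag): sum = 94+253+92+1+221 = 661 → 02 95.

0295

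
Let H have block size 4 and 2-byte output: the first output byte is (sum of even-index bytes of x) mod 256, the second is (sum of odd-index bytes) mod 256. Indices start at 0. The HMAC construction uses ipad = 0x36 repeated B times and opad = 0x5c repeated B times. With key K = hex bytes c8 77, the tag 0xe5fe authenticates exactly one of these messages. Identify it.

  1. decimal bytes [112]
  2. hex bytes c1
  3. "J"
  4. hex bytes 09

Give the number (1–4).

Key hex bytes c8 77 is 2 bytes ≤ B = 4; zero-pad to 4 bytes: K' = c8 77 00 00.
K' ⊕ ipad = fe 41 36 36; K' ⊕ opad = 94 2b 5c 5c.
m1: inner = H(fe 41 36 36 70) = a4 77; tag = H(94 2b 5c 5c a4 77) = 94fe
m2: inner = H(fe 41 36 36 c1) = f5 77; tag = H(94 2b 5c 5c f5 77) = e5fe ← matches
m3: inner = H(fe 41 36 36 4a) = 7e 77; tag = H(94 2b 5c 5c 7e 77) = 6efe
m4: inner = H(fe 41 36 36 09) = 3d 77; tag = H(94 2b 5c 5c 3d 77) = 2dfe

2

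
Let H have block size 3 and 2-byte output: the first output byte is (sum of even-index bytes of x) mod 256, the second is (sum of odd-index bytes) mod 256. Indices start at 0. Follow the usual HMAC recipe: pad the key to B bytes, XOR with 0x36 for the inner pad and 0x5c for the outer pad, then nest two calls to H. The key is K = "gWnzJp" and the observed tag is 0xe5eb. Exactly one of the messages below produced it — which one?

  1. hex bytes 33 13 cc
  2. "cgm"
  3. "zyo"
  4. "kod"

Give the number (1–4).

4

Key "gWnzJp" = 67 57 6e 7a 4a 70 is 6 bytes > B = 3, so hash it first: H(key) = 1f 41, then zero-pad to 3 bytes: K' = 1f 41 00.
K' ⊕ ipad = 29 77 36; K' ⊕ opad = 43 1d 5c.
m1: inner = H(29 77 36 33 13 cc) = 72 76; tag = H(43 1d 5c 72 76) = 158f
m2: inner = H(29 77 36 63 67 6d) = c6 47; tag = H(43 1d 5c c6 47) = e6e3
m3: inner = H(29 77 36 7a 79 6f) = d8 60; tag = H(43 1d 5c d8 60) = fff5
m4: inner = H(29 77 36 6b 6f 64) = ce 46; tag = H(43 1d 5c ce 46) = e5eb ← matches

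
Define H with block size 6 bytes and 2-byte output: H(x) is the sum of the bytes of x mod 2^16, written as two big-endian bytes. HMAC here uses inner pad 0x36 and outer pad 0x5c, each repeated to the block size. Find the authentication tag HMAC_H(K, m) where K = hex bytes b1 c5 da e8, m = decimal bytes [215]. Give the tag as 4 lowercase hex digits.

0403

Key hex bytes b1 c5 da e8 is 4 bytes ≤ B = 6; zero-pad to 6 bytes: K' = b1 c5 da e8 00 00.
K' ⊕ ipad = 87 f3 ec de 36 36.  K' ⊕ opad = ed 99 86 b4 5c 5c.
Inner input = (K'⊕ipad) ∥ m = 87 f3 ec de 36 36 ∥ d7.
Inner hash: sum = 135+243+236+222+54+54+215 = 1159 → 04 87.
Outer input = (K'⊕opad) ∥ inner = ed 99 86 b4 5c 5c ∥ 04 87.
Outer hash (tag): sum = 237+153+134+180+92+92+4+135 = 1027 → 04 03.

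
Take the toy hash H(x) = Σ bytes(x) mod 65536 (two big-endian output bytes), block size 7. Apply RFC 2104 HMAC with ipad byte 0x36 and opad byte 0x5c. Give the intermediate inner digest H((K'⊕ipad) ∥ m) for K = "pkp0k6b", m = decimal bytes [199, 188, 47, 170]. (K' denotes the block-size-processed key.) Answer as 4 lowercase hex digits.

Key "pkp0k6b" = 70 6b 70 30 6b 36 62 is exactly B = 7 bytes: K' = 70 6b 70 30 6b 36 62.
K' ⊕ ipad = 46 5d 46 06 5d 00 54.
Inner input = 46 5d 46 06 5d 00 54 ∥ c7 bc 2f aa.
Inner hash: sum = 70+93+70+6+93+0+84+199+188+47+170 = 1020 → 03 fc.

03fc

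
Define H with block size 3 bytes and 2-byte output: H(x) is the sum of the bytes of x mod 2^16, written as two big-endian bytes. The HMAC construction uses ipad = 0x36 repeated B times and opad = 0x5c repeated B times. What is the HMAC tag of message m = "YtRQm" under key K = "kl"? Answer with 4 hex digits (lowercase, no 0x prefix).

Key "kl" = 6b 6c is 2 bytes ≤ B = 3; zero-pad to 3 bytes: K' = 6b 6c 00.
K' ⊕ ipad = 5d 5a 36.  K' ⊕ opad = 37 30 5c.
Inner input = (K'⊕ipad) ∥ m = 5d 5a 36 ∥ 59 74 52 51 6d.
Inner hash: sum = 93+90+54+89+116+82+81+109 = 714 → 02 ca.
Outer input = (K'⊕opad) ∥ inner = 37 30 5c ∥ 02 ca.
Outer hash (tag): sum = 55+48+92+2+202 = 399 → 01 8f.

018f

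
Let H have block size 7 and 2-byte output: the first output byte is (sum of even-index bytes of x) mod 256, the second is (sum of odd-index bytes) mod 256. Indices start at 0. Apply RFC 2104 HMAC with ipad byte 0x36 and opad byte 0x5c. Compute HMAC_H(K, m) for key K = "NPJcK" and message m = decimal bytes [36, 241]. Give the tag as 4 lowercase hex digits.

b03f

Key "NPJcK" = 4e 50 4a 63 4b is 5 bytes ≤ B = 7; zero-pad to 7 bytes: K' = 4e 50 4a 63 4b 00 00.
K' ⊕ ipad = 78 66 7c 55 7d 36 36.  K' ⊕ opad = 12 0c 16 3f 17 5c 5c.
Inner input = (K'⊕ipad) ∥ m = 78 66 7c 55 7d 36 36 ∥ 24 f1.
Inner hash: even-index sum = 664 mod 256 = 152; odd-index sum = 277 mod 256 = 21 → 98 15.
Outer input = (K'⊕opad) ∥ inner = 12 0c 16 3f 17 5c 5c ∥ 98 15.
Outer hash (tag): even-index sum = 176 mod 256 = 176; odd-index sum = 319 mod 256 = 63 → b0 3f.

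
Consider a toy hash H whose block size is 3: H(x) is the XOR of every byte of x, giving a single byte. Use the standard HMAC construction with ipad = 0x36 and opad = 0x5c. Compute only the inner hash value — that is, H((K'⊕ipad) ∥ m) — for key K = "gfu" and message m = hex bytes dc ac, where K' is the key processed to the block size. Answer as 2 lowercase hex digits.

Key "gfu" = 67 66 75 is exactly B = 3 bytes: K' = 67 66 75.
K' ⊕ ipad = 51 50 43.
Inner input = 51 50 43 ∥ dc ac.
Inner hash: XOR 51⊕50⊕43⊕dc⊕ac = 32.

32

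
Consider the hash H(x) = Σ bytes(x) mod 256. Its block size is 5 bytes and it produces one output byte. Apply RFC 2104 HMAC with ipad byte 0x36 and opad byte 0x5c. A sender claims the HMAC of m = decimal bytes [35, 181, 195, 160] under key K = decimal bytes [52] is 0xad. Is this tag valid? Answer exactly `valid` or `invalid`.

invalid

Key decimal bytes [52] = 34 is 1 byte ≤ B = 5; zero-pad to 5 bytes: K' = 34 00 00 00 00.
K' ⊕ ipad = 02 36 36 36 36; K' ⊕ opad = 68 5c 5c 5c 5c.
Inner hash: sum = 2+54+54+54+54+35+181+195+160 = 789; mod 256 = 21 → 15.
Outer hash (recomputed tag): sum = 104+92+92+92+92+21 = 493; mod 256 = 237 → ed.
Recomputed tag = ed; claimed = ad → mismatch.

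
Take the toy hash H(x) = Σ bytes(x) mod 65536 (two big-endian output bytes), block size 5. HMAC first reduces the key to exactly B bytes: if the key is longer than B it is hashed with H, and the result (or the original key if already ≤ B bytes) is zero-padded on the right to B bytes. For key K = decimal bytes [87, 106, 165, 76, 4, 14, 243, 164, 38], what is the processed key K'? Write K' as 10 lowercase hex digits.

|K| = 9 > B = 5, so first hash the key.
H(K): sum = 87+106+165+76+4+14+243+164+38 = 897 → 03 81.
Zero-pad H(K) = 03 81 to 5 bytes: K' = 03 81 00 00 00.

0381000000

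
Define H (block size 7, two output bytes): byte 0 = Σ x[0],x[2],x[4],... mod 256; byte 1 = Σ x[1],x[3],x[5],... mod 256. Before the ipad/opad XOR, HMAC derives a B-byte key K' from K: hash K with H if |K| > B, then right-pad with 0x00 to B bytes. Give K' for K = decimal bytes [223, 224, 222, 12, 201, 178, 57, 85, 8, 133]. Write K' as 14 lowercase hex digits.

|K| = 10 > B = 7, so first hash the key.
H(K): even-index sum = 711 mod 256 = 199; odd-index sum = 632 mod 256 = 120 → c7 78.
Zero-pad H(K) = c7 78 to 7 bytes: K' = c7 78 00 00 00 00 00.

c7780000000000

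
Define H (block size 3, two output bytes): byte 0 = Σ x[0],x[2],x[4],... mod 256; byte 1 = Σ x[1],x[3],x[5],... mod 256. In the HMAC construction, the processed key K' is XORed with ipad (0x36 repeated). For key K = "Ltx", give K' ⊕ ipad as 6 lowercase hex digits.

7a424e

Key "Ltx" = 4c 74 78 is exactly B = 3 bytes: K' = 4c 74 78.
XOR each byte with 0x36: 4c⊕36=7a, 74⊕36=42, 78⊕36=4e.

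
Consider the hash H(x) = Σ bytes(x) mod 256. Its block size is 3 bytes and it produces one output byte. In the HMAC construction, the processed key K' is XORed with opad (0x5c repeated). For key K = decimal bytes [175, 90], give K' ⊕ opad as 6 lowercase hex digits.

f3065c

Key decimal bytes [175, 90] = af 5a is 2 bytes ≤ B = 3; zero-pad to 3 bytes: K' = af 5a 00.
XOR each byte with 0x5c: af⊕5c=f3, 5a⊕5c=06, 00⊕5c=5c.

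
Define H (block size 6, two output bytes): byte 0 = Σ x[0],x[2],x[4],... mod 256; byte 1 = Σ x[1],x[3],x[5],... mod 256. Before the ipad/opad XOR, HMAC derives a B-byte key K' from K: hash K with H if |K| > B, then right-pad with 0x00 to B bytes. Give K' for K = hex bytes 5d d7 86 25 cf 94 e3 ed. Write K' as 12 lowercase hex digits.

|K| = 8 > B = 6, so first hash the key.
H(K): even-index sum = 661 mod 256 = 149; odd-index sum = 637 mod 256 = 125 → 95 7d.
Zero-pad H(K) = 95 7d to 6 bytes: K' = 95 7d 00 00 00 00.

957d00000000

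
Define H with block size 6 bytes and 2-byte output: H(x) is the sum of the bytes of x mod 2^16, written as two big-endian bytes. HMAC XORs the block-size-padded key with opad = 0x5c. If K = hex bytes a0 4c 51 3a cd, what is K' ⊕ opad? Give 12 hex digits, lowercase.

Key hex bytes a0 4c 51 3a cd is 5 bytes ≤ B = 6; zero-pad to 6 bytes: K' = a0 4c 51 3a cd 00.
XOR each byte with 0x5c: a0⊕5c=fc, 4c⊕5c=10, 51⊕5c=0d, 3a⊕5c=66, cd⊕5c=91, 00⊕5c=5c.

fc100d66915c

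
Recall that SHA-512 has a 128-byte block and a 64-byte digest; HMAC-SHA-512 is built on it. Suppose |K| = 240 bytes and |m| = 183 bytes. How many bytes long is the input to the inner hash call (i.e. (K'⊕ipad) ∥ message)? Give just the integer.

311

Key is 240 > 128 bytes, so it is hashed to 64 bytes then zero-padded to 128: |K'| = 128.
Inner input = (K'⊕ipad) ∥ m → 128 + 183 = 311 bytes.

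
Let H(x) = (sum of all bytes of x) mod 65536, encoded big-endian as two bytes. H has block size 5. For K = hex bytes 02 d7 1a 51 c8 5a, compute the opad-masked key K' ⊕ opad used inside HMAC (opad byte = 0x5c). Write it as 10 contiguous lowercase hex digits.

Key hex bytes 02 d7 1a 51 c8 5a is 6 bytes > B = 5, so hash it first: H(key) = 02 66, then zero-pad to 5 bytes: K' = 02 66 00 00 00.
XOR each byte with 0x5c: 02⊕5c=5e, 66⊕5c=3a, 00⊕5c=5c, 00⊕5c=5c, 00⊕5c=5c.

5e3a5c5c5c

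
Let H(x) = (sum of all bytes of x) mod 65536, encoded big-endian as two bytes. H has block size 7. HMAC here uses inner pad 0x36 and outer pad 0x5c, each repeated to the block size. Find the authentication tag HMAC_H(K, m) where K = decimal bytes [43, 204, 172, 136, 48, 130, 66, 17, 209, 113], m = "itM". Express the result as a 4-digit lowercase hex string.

Key decimal bytes [43, 204, 172, 136, 48, 130, 66, 17, 209, 113] = 2b cc ac 88 30 82 42 11 d1 71 is 10 bytes > B = 7, so hash it first: H(key) = 04 72, then zero-pad to 7 bytes: K' = 04 72 00 00 00 00 00.
K' ⊕ ipad = 32 44 36 36 36 36 36.  K' ⊕ opad = 58 2e 5c 5c 5c 5c 5c.
Inner input = (K'⊕ipad) ∥ m = 32 44 36 36 36 36 36 ∥ 69 74 4d.
Inner hash: sum = 50+68+54+54+54+54+54+105+116+77 = 686 → 02 ae.
Outer input = (K'⊕opad) ∥ inner = 58 2e 5c 5c 5c 5c 5c ∥ 02 ae.
Outer hash (tag): sum = 88+46+92+92+92+92+92+2+174 = 770 → 03 02.

0302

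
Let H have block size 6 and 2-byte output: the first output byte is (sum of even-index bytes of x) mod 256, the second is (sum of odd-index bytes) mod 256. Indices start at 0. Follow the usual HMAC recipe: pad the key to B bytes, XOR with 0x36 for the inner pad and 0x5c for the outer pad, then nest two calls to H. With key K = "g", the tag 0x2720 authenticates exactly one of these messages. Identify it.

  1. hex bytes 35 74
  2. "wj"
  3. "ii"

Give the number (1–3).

Key "g" = 67 is 1 byte ≤ B = 6; zero-pad to 6 bytes: K' = 67 00 00 00 00 00.
K' ⊕ ipad = 51 36 36 36 36 36; K' ⊕ opad = 3b 5c 5c 5c 5c 5c.
m1: inner = H(51 36 36 36 36 36 35 74) = f2 16; tag = H(3b 5c 5c 5c 5c 5c f2 16) = e52a
m2: inner = H(51 36 36 36 36 36 77 6a) = 34 0c; tag = H(3b 5c 5c 5c 5c 5c 34 0c) = 2720 ← matches
m3: inner = H(51 36 36 36 36 36 69 69) = 26 0b; tag = H(3b 5c 5c 5c 5c 5c 26 0b) = 191f

2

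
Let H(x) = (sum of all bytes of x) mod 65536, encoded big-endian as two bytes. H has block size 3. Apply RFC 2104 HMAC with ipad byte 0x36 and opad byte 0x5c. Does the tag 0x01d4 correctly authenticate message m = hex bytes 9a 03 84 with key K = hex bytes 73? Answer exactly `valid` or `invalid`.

invalid

Key hex bytes 73 is 1 byte ≤ B = 3; zero-pad to 3 bytes: K' = 73 00 00.
K' ⊕ ipad = 45 36 36; K' ⊕ opad = 2f 5c 5c.
Inner hash: sum = 69+54+54+154+3+132 = 466 → 01 d2.
Outer hash (recomputed tag): sum = 47+92+92+1+210 = 442 → 01 ba.
Recomputed tag = 01ba; claimed = 01d4 → mismatch.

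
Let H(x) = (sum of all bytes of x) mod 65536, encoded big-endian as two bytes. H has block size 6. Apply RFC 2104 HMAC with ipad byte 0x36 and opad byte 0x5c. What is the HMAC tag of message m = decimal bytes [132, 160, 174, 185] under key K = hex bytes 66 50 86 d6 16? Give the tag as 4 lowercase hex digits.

027c

Key hex bytes 66 50 86 d6 16 is 5 bytes ≤ B = 6; zero-pad to 6 bytes: K' = 66 50 86 d6 16 00.
K' ⊕ ipad = 50 66 b0 e0 20 36.  K' ⊕ opad = 3a 0c da 8a 4a 5c.
Inner input = (K'⊕ipad) ∥ m = 50 66 b0 e0 20 36 ∥ 84 a0 ae b9.
Inner hash: sum = 80+102+176+224+32+54+132+160+174+185 = 1319 → 05 27.
Outer input = (K'⊕opad) ∥ inner = 3a 0c da 8a 4a 5c ∥ 05 27.
Outer hash (tag): sum = 58+12+218+138+74+92+5+39 = 636 → 02 7c.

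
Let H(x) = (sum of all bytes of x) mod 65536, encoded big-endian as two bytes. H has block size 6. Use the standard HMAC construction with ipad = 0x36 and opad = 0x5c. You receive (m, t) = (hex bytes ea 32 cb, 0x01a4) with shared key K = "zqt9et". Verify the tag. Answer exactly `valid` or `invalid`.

Key "zqt9et" = 7a 71 74 39 65 74 is exactly B = 6 bytes: K' = 7a 71 74 39 65 74.
K' ⊕ ipad = 4c 47 42 0f 53 42; K' ⊕ opad = 26 2d 28 65 39 28.
Inner hash: sum = 76+71+66+15+83+66+234+50+203 = 864 → 03 60.
Outer hash (recomputed tag): sum = 38+45+40+101+57+40+3+96 = 420 → 01 a4.
Recomputed tag = 01a4; claimed = 01a4 → match.

valid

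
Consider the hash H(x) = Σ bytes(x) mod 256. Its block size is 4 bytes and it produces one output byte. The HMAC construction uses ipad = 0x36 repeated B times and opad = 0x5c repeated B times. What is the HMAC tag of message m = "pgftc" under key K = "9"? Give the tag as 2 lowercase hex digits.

3e

Key "9" = 39 is 1 byte ≤ B = 4; zero-pad to 4 bytes: K' = 39 00 00 00.
K' ⊕ ipad = 0f 36 36 36.  K' ⊕ opad = 65 5c 5c 5c.
Inner input = (K'⊕ipad) ∥ m = 0f 36 36 36 ∥ 70 67 66 74 63.
Inner hash: sum = 15+54+54+54+112+103+102+116+99 = 709; mod 256 = 197 → c5.
Outer input = (K'⊕opad) ∥ inner = 65 5c 5c 5c ∥ c5.
Outer hash (tag): sum = 101+92+92+92+197 = 574; mod 256 = 62 → 3e.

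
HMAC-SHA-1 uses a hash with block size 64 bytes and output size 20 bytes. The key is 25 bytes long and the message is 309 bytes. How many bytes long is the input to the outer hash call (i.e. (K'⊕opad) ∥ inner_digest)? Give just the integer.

Key is 25 ≤ 64 bytes, zero-padded: |K'| = 64.
Outer input = (K'⊕opad) ∥ H(inner) → 64 + 20 = 84 bytes.

84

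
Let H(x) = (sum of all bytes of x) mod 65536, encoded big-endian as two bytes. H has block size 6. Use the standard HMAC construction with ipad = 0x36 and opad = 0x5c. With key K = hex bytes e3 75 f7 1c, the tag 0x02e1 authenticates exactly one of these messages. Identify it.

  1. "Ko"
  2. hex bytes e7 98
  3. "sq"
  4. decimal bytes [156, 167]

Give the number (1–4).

Key hex bytes e3 75 f7 1c is 4 bytes ≤ B = 6; zero-pad to 6 bytes: K' = e3 75 f7 1c 00 00.
K' ⊕ ipad = d5 43 c1 2a 36 36; K' ⊕ opad = bf 29 ab 40 5c 5c.
m1: inner = H(d5 43 c1 2a 36 36 4b 6f) = 03 29; tag = H(bf 29 ab 40 5c 5c 03 29) = 02b7
m2: inner = H(d5 43 c1 2a 36 36 e7 98) = 03 ee; tag = H(bf 29 ab 40 5c 5c 03 ee) = 037c
m3: inner = H(d5 43 c1 2a 36 36 73 71) = 03 53; tag = H(bf 29 ab 40 5c 5c 03 53) = 02e1 ← matches
m4: inner = H(d5 43 c1 2a 36 36 9c a7) = 03 b2; tag = H(bf 29 ab 40 5c 5c 03 b2) = 0340

3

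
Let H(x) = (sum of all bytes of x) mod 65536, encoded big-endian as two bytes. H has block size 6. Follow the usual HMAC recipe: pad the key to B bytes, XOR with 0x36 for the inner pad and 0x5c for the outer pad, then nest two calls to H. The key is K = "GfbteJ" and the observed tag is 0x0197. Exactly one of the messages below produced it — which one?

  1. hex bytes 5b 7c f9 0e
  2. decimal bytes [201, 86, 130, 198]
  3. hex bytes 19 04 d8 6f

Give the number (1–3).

Key "GfbteJ" = 47 66 62 74 65 4a is exactly B = 6 bytes: K' = 47 66 62 74 65 4a.
K' ⊕ ipad = 71 50 54 42 53 7c; K' ⊕ opad = 1b 3a 3e 28 39 16.
m1: inner = H(71 50 54 42 53 7c 5b 7c f9 0e) = 04 04; tag = H(1b 3a 3e 28 39 16 04 04) = 0112
m2: inner = H(71 50 54 42 53 7c c9 56 82 c6) = 04 8d; tag = H(1b 3a 3e 28 39 16 04 8d) = 019b
m3: inner = H(71 50 54 42 53 7c 19 04 d8 6f) = 03 8a; tag = H(1b 3a 3e 28 39 16 03 8a) = 0197 ← matches

3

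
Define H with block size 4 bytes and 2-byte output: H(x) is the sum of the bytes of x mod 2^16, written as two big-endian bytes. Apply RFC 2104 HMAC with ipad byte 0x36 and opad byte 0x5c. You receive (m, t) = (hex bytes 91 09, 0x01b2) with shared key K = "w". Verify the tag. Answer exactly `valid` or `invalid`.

invalid

Key "w" = 77 is 1 byte ≤ B = 4; zero-pad to 4 bytes: K' = 77 00 00 00.
K' ⊕ ipad = 41 36 36 36; K' ⊕ opad = 2b 5c 5c 5c.
Inner hash: sum = 65+54+54+54+145+9 = 381 → 01 7d.
Outer hash (recomputed tag): sum = 43+92+92+92+1+125 = 445 → 01 bd.
Recomputed tag = 01bd; claimed = 01b2 → mismatch.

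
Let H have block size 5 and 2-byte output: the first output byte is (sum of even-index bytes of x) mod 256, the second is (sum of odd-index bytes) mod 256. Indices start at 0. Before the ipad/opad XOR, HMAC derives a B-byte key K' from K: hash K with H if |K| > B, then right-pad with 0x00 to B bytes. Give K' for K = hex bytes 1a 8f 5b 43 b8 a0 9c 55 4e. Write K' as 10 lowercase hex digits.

17c7000000

|K| = 9 > B = 5, so first hash the key.
H(K): even-index sum = 535 mod 256 = 23; odd-index sum = 455 mod 256 = 199 → 17 c7.
Zero-pad H(K) = 17 c7 to 5 bytes: K' = 17 c7 00 00 00.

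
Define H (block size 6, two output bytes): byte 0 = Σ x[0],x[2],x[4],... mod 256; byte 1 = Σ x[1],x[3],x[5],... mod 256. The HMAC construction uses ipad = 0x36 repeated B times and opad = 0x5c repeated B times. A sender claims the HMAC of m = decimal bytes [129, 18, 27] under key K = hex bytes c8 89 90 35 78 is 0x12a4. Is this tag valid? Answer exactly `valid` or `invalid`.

valid

Key hex bytes c8 89 90 35 78 is 5 bytes ≤ B = 6; zero-pad to 6 bytes: K' = c8 89 90 35 78 00.
K' ⊕ ipad = fe bf a6 03 4e 36; K' ⊕ opad = 94 d5 cc 69 24 5c.
Inner hash: even-index sum = 654 mod 256 = 142; odd-index sum = 266 mod 256 = 10 → 8e 0a.
Outer hash (recomputed tag): even-index sum = 530 mod 256 = 18; odd-index sum = 420 mod 256 = 164 → 12 a4.
Recomputed tag = 12a4; claimed = 12a4 → match.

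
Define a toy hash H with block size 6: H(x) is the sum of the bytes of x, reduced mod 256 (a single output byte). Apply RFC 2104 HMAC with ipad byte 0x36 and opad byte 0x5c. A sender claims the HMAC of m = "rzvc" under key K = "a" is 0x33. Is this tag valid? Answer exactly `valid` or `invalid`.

valid

Key "a" = 61 is 1 byte ≤ B = 6; zero-pad to 6 bytes: K' = 61 00 00 00 00 00.
K' ⊕ ipad = 57 36 36 36 36 36; K' ⊕ opad = 3d 5c 5c 5c 5c 5c.
Inner hash: sum = 87+54+54+54+54+54+114+122+118+99 = 810; mod 256 = 42 → 2a.
Outer hash (recomputed tag): sum = 61+92+92+92+92+92+42 = 563; mod 256 = 51 → 33.
Recomputed tag = 33; claimed = 33 → match.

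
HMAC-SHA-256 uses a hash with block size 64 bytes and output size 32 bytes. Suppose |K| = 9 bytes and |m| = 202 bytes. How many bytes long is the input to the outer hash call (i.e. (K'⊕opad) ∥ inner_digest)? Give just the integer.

Key is 9 ≤ 64 bytes, zero-padded: |K'| = 64.
Outer input = (K'⊕opad) ∥ H(inner) → 64 + 32 = 96 bytes.

96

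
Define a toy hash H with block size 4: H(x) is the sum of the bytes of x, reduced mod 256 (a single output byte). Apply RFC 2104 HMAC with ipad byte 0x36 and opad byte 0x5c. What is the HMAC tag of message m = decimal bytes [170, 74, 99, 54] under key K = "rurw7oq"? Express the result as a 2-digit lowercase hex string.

cf

Key "rurw7oq" = 72 75 72 77 37 6f 71 is 7 bytes > B = 4, so hash it first: H(key) = e7, then zero-pad to 4 bytes: K' = e7 00 00 00.
K' ⊕ ipad = d1 36 36 36.  K' ⊕ opad = bb 5c 5c 5c.
Inner input = (K'⊕ipad) ∥ m = d1 36 36 36 ∥ aa 4a 63 36.
Inner hash: sum = 209+54+54+54+170+74+99+54 = 768; mod 256 = 0 → 00.
Outer input = (K'⊕opad) ∥ inner = bb 5c 5c 5c ∥ 00.
Outer hash (tag): sum = 187+92+92+92+0 = 463; mod 256 = 207 → cf.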